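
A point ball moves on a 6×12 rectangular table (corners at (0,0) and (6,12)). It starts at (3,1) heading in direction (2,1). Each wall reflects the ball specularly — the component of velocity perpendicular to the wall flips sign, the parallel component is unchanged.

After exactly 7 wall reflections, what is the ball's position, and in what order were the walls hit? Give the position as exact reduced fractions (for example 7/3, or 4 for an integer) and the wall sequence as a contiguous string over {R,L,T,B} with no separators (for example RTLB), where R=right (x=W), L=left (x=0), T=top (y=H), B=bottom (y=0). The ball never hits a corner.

Final position: (0,13/2)
Wall sequence: RLRLTRL

1. t=3/2 → R at (6,5/2); v=(-2,1)
2. t=3 → L at (0,11/2); v=(2,1)
3. t=3 → R at (6,17/2); v=(-2,1)
4. t=3 → L at (0,23/2); v=(2,1)
5. t=1/2 → T at (1,12); v=(2,-1)
6. t=5/2 → R at (6,19/2); v=(-2,-1)
7. t=3 → L at (0,13/2); v=(2,-1)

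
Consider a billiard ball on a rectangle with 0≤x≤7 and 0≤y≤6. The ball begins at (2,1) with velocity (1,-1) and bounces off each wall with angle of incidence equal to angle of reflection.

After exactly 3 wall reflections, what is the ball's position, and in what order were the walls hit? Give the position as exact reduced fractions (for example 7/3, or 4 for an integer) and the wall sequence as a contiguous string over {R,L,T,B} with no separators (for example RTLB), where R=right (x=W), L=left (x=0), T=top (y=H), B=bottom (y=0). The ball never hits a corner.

1. t=1 → B at (3,0); v=(1,1)
2. t=4 → R at (7,4); v=(-1,1)
3. t=2 → T at (5,6); v=(-1,-1)

Final position: (5,6)
Wall sequence: BRT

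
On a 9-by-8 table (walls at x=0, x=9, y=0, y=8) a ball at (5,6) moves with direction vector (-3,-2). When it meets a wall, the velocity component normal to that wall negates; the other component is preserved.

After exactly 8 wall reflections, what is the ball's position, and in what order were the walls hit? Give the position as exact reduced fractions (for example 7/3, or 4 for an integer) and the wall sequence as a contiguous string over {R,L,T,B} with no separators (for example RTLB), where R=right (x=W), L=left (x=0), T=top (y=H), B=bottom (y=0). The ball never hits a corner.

Final position: (0,16/3)
Wall sequence: LBRTLRBL

1. t=5/3 → L at (0,8/3); v=(3,-2)
2. t=4/3 → B at (4,0); v=(3,2)
3. t=5/3 → R at (9,10/3); v=(-3,2)
4. t=7/3 → T at (2,8); v=(-3,-2)
5. t=2/3 → L at (0,20/3); v=(3,-2)
6. t=3 → R at (9,2/3); v=(-3,-2)
7. t=1/3 → B at (8,0); v=(-3,2)
8. t=8/3 → L at (0,16/3); v=(3,2)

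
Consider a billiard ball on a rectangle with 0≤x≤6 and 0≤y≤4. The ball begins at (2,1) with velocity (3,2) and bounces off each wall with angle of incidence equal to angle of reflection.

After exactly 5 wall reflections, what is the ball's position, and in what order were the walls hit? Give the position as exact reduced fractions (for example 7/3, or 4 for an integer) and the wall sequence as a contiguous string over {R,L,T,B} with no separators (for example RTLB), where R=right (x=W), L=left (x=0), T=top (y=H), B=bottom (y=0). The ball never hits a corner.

1. t=4/3 → R at (6,11/3); v=(-3,2)
2. t=1/6 → T at (11/2,4); v=(-3,-2)
3. t=11/6 → L at (0,1/3); v=(3,-2)
4. t=1/6 → B at (1/2,0); v=(3,2)
5. t=11/6 → R at (6,11/3); v=(-3,2)

Final position: (6,11/3)
Wall sequence: RTLBR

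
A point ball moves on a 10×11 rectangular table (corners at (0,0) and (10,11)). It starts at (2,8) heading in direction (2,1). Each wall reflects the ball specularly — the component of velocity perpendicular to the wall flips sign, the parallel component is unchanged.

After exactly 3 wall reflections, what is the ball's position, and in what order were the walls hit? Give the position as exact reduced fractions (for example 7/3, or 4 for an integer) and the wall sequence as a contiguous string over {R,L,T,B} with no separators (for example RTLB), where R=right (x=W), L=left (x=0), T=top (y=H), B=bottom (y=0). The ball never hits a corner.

Final position: (0,5)
Wall sequence: TRL

1. t=3 → T at (8,11); v=(2,-1)
2. t=1 → R at (10,10); v=(-2,-1)
3. t=5 → L at (0,5); v=(2,-1)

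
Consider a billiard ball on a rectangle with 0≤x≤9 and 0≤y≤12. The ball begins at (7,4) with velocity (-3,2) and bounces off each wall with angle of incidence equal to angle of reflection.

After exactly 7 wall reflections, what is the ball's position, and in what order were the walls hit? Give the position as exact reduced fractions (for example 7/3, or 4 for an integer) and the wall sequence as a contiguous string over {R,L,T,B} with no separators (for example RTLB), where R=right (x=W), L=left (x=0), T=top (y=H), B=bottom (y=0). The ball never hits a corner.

Final position: (0,26/3)
Wall sequence: LTRLBRL

1. t=7/3 → L at (0,26/3); v=(3,2)
2. t=5/3 → T at (5,12); v=(3,-2)
3. t=4/3 → R at (9,28/3); v=(-3,-2)
4. t=3 → L at (0,10/3); v=(3,-2)
5. t=5/3 → B at (5,0); v=(3,2)
6. t=4/3 → R at (9,8/3); v=(-3,2)
7. t=3 → L at (0,26/3); v=(3,2)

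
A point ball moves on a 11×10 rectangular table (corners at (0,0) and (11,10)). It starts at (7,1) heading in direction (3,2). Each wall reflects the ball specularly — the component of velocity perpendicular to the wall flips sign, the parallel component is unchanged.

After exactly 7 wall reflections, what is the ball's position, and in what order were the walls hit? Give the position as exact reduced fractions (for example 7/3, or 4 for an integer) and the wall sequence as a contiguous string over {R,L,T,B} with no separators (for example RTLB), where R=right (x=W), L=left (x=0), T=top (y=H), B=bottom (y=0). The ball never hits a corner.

Final position: (13/2,10)
Wall sequence: RTLRBLT

1. t=4/3 → R at (11,11/3); v=(-3,2)
2. t=19/6 → T at (3/2,10); v=(-3,-2)
3. t=1/2 → L at (0,9); v=(3,-2)
4. t=11/3 → R at (11,5/3); v=(-3,-2)
5. t=5/6 → B at (17/2,0); v=(-3,2)
6. t=17/6 → L at (0,17/3); v=(3,2)
7. t=13/6 → T at (13/2,10); v=(3,-2)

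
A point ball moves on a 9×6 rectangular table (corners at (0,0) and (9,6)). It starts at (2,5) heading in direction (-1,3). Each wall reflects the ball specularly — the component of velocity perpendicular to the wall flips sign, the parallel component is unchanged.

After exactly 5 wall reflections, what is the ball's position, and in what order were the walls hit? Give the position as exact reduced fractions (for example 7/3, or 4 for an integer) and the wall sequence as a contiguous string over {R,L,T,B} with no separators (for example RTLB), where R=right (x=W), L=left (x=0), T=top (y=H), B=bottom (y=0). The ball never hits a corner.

Final position: (13/3,0)
Wall sequence: TLBTB

1. t=1/3 → T at (5/3,6); v=(-1,-3)
2. t=5/3 → L at (0,1); v=(1,-3)
3. t=1/3 → B at (1/3,0); v=(1,3)
4. t=2 → T at (7/3,6); v=(1,-3)
5. t=2 → B at (13/3,0); v=(1,3)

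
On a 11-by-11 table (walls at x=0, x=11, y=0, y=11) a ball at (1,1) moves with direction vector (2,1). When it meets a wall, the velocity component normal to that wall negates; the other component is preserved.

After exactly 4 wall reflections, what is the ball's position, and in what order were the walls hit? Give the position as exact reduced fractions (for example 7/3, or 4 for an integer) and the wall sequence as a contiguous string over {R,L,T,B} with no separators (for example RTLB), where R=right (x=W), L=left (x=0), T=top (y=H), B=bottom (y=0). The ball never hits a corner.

Final position: (11,5)
Wall sequence: RTLR

1. t=5 → R at (11,6); v=(-2,1)
2. t=5 → T at (1,11); v=(-2,-1)
3. t=1/2 → L at (0,21/2); v=(2,-1)
4. t=11/2 → R at (11,5); v=(-2,-1)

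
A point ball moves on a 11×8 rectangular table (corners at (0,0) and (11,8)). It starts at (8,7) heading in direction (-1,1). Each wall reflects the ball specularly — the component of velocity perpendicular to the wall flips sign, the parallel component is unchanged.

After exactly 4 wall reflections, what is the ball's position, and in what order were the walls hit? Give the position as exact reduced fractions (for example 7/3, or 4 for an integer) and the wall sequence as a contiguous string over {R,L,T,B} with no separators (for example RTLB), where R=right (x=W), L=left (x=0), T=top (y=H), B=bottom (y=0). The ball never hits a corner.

1. t=1 → T at (7,8); v=(-1,-1)
2. t=7 → L at (0,1); v=(1,-1)
3. t=1 → B at (1,0); v=(1,1)
4. t=8 → T at (9,8); v=(1,-1)

Final position: (9,8)
Wall sequence: TLBT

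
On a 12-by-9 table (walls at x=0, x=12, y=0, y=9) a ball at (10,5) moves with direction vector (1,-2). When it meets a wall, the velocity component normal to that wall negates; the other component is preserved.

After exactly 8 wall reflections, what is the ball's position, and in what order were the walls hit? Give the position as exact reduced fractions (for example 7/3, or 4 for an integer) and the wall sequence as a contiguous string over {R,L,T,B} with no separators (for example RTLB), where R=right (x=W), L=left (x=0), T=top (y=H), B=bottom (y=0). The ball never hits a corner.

1. t=2 → R at (12,1); v=(-1,-2)
2. t=1/2 → B at (23/2,0); v=(-1,2)
3. t=9/2 → T at (7,9); v=(-1,-2)
4. t=9/2 → B at (5/2,0); v=(-1,2)
5. t=5/2 → L at (0,5); v=(1,2)
6. t=2 → T at (2,9); v=(1,-2)
7. t=9/2 → B at (13/2,0); v=(1,2)
8. t=9/2 → T at (11,9); v=(1,-2)

Final position: (11,9)
Wall sequence: RBTBLTBT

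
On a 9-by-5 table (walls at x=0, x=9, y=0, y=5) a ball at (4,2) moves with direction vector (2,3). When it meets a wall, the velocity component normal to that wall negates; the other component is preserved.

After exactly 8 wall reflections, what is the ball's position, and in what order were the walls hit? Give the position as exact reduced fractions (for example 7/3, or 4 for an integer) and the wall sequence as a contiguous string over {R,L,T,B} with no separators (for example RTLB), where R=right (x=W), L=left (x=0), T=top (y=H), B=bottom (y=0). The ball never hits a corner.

1. t=1 → T at (6,5); v=(2,-3)
2. t=3/2 → R at (9,1/2); v=(-2,-3)
3. t=1/6 → B at (26/3,0); v=(-2,3)
4. t=5/3 → T at (16/3,5); v=(-2,-3)
5. t=5/3 → B at (2,0); v=(-2,3)
6. t=1 → L at (0,3); v=(2,3)
7. t=2/3 → T at (4/3,5); v=(2,-3)
8. t=5/3 → B at (14/3,0); v=(2,3)

Final position: (14/3,0)
Wall sequence: TRBTBLTB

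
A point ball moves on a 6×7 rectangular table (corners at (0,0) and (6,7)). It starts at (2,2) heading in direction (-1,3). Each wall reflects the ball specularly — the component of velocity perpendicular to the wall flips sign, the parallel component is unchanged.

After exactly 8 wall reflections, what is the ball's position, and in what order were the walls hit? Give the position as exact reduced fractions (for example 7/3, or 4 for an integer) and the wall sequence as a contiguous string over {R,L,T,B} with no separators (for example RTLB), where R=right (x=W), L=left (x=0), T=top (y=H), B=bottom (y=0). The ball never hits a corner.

Final position: (2/3,0)
Wall sequence: TLBTRBTB

1. t=5/3 → T at (1/3,7); v=(-1,-3)
2. t=1/3 → L at (0,6); v=(1,-3)
3. t=2 → B at (2,0); v=(1,3)
4. t=7/3 → T at (13/3,7); v=(1,-3)
5. t=5/3 → R at (6,2); v=(-1,-3)
6. t=2/3 → B at (16/3,0); v=(-1,3)
7. t=7/3 → T at (3,7); v=(-1,-3)
8. t=7/3 → B at (2/3,0); v=(-1,3)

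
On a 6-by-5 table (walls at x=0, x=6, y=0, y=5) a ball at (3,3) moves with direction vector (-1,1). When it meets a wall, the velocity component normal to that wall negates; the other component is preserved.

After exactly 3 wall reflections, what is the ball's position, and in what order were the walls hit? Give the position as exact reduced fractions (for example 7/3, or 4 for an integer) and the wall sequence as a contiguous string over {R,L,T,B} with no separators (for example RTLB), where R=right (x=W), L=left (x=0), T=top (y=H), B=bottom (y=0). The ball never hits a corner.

Final position: (4,0)
Wall sequence: TLB

1. t=2 → T at (1,5); v=(-1,-1)
2. t=1 → L at (0,4); v=(1,-1)
3. t=4 → B at (4,0); v=(1,1)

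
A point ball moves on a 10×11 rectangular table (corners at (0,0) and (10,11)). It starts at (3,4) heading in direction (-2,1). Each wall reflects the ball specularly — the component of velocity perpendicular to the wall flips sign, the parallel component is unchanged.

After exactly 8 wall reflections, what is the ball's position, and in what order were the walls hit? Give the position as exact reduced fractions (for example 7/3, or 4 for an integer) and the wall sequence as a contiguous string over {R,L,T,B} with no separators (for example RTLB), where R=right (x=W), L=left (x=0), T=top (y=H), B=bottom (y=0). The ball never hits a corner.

1. t=3/2 → L at (0,11/2); v=(2,1)
2. t=5 → R at (10,21/2); v=(-2,1)
3. t=1/2 → T at (9,11); v=(-2,-1)
4. t=9/2 → L at (0,13/2); v=(2,-1)
5. t=5 → R at (10,3/2); v=(-2,-1)
6. t=3/2 → B at (7,0); v=(-2,1)
7. t=7/2 → L at (0,7/2); v=(2,1)
8. t=5 → R at (10,17/2); v=(-2,1)

Final position: (10,17/2)
Wall sequence: LRTLRBLR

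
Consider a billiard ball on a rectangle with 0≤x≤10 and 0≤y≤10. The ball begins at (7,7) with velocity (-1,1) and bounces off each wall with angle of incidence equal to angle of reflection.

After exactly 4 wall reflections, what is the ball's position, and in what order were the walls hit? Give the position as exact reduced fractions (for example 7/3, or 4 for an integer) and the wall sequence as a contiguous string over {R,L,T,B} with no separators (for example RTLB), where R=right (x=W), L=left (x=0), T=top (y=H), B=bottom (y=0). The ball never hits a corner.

Final position: (10,4)
Wall sequence: TLBR

1. t=3 → T at (4,10); v=(-1,-1)
2. t=4 → L at (0,6); v=(1,-1)
3. t=6 → B at (6,0); v=(1,1)
4. t=4 → R at (10,4); v=(-1,1)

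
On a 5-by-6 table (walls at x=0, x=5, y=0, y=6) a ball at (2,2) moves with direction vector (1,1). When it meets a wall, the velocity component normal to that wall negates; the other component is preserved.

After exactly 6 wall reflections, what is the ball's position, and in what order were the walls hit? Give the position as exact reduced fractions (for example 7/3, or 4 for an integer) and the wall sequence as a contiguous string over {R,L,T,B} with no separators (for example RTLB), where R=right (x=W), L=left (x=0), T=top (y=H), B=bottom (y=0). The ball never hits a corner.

Final position: (2,6)
Wall sequence: RTLBRT

1. t=3 → R at (5,5); v=(-1,1)
2. t=1 → T at (4,6); v=(-1,-1)
3. t=4 → L at (0,2); v=(1,-1)
4. t=2 → B at (2,0); v=(1,1)
5. t=3 → R at (5,3); v=(-1,1)
6. t=3 → T at (2,6); v=(-1,-1)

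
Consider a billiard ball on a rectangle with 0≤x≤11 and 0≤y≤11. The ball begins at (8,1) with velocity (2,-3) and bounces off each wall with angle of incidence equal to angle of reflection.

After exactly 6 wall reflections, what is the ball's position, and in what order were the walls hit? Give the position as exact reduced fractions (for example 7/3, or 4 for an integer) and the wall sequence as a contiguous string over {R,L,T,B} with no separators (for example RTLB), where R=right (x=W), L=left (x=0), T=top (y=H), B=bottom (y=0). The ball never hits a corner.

Final position: (26/3,11)
Wall sequence: BRTLBT

1. t=1/3 → B at (26/3,0); v=(2,3)
2. t=7/6 → R at (11,7/2); v=(-2,3)
3. t=5/2 → T at (6,11); v=(-2,-3)
4. t=3 → L at (0,2); v=(2,-3)
5. t=2/3 → B at (4/3,0); v=(2,3)
6. t=11/3 → T at (26/3,11); v=(2,-3)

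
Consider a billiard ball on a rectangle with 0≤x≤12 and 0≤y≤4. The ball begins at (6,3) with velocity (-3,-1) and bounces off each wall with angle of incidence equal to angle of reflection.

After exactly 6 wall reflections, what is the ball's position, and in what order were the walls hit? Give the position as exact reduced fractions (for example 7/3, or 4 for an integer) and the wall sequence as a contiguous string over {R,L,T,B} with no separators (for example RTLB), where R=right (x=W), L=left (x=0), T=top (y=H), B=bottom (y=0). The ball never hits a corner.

Final position: (3,0)
Wall sequence: LBRTLB

1. t=2 → L at (0,1); v=(3,-1)
2. t=1 → B at (3,0); v=(3,1)
3. t=3 → R at (12,3); v=(-3,1)
4. t=1 → T at (9,4); v=(-3,-1)
5. t=3 → L at (0,1); v=(3,-1)
6. t=1 → B at (3,0); v=(3,1)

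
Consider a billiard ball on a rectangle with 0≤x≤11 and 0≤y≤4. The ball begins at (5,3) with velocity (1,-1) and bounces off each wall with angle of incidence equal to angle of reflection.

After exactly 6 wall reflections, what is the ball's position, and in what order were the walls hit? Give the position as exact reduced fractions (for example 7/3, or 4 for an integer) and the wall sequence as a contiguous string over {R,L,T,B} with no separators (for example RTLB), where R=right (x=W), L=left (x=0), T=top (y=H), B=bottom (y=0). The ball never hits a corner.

1. t=3 → B at (8,0); v=(1,1)
2. t=3 → R at (11,3); v=(-1,1)
3. t=1 → T at (10,4); v=(-1,-1)
4. t=4 → B at (6,0); v=(-1,1)
5. t=4 → T at (2,4); v=(-1,-1)
6. t=2 → L at (0,2); v=(1,-1)

Final position: (0,2)
Wall sequence: BRTBTL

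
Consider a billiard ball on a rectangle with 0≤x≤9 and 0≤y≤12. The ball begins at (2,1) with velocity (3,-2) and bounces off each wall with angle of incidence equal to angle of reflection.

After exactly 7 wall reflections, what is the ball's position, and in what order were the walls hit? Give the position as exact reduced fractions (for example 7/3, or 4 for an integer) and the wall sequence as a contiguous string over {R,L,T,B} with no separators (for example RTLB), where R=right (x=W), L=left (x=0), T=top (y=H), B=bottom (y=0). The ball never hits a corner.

1. t=1/2 → B at (7/2,0); v=(3,2)
2. t=11/6 → R at (9,11/3); v=(-3,2)
3. t=3 → L at (0,29/3); v=(3,2)
4. t=7/6 → T at (7/2,12); v=(3,-2)
5. t=11/6 → R at (9,25/3); v=(-3,-2)
6. t=3 → L at (0,7/3); v=(3,-2)
7. t=7/6 → B at (7/2,0); v=(3,2)

Final position: (7/2,0)
Wall sequence: BRLTRLB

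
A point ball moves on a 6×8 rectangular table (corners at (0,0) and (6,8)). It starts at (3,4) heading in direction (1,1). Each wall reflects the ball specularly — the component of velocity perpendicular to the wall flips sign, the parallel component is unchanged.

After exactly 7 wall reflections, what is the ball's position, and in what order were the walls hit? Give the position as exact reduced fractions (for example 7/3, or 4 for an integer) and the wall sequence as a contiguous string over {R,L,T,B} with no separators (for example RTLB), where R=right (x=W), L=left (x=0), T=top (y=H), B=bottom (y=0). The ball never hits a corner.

Final position: (0,7)
Wall sequence: RTLBRTL

1. t=3 → R at (6,7); v=(-1,1)
2. t=1 → T at (5,8); v=(-1,-1)
3. t=5 → L at (0,3); v=(1,-1)
4. t=3 → B at (3,0); v=(1,1)
5. t=3 → R at (6,3); v=(-1,1)
6. t=5 → T at (1,8); v=(-1,-1)
7. t=1 → L at (0,7); v=(1,-1)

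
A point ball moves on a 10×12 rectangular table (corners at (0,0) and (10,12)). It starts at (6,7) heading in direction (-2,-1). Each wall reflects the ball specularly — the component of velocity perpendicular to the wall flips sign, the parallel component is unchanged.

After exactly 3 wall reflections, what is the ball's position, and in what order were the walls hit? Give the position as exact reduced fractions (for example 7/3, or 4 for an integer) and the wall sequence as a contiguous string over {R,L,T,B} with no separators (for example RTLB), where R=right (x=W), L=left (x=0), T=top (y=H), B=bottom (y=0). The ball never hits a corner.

1. t=3 → L at (0,4); v=(2,-1)
2. t=4 → B at (8,0); v=(2,1)
3. t=1 → R at (10,1); v=(-2,1)

Final position: (10,1)
Wall sequence: LBR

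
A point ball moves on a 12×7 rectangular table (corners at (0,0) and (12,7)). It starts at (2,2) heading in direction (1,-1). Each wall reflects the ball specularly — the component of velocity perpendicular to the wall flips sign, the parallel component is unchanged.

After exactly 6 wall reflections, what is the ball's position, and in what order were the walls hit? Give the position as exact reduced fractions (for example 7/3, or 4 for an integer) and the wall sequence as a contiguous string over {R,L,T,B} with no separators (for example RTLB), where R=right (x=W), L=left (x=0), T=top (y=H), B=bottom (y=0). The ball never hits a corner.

1. t=2 → B at (4,0); v=(1,1)
2. t=7 → T at (11,7); v=(1,-1)
3. t=1 → R at (12,6); v=(-1,-1)
4. t=6 → B at (6,0); v=(-1,1)
5. t=6 → L at (0,6); v=(1,1)
6. t=1 → T at (1,7); v=(1,-1)

Final position: (1,7)
Wall sequence: BTRBLT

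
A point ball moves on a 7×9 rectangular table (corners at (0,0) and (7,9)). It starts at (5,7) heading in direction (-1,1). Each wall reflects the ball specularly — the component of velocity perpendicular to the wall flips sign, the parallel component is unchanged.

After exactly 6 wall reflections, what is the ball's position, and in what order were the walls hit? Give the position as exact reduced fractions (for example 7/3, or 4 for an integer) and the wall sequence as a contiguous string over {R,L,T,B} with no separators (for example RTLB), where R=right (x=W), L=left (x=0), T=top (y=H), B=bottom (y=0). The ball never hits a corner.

Final position: (1,9)
Wall sequence: TLBRLT

1. t=2 → T at (3,9); v=(-1,-1)
2. t=3 → L at (0,6); v=(1,-1)
3. t=6 → B at (6,0); v=(1,1)
4. t=1 → R at (7,1); v=(-1,1)
5. t=7 → L at (0,8); v=(1,1)
6. t=1 → T at (1,9); v=(1,-1)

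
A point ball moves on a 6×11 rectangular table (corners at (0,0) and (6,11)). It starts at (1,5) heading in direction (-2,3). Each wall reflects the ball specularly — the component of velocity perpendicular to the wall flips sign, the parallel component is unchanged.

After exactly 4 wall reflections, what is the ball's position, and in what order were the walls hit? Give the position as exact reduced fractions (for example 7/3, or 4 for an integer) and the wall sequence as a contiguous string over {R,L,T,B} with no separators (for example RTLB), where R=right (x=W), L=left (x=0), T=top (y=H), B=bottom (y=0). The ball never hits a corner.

Final position: (5/3,0)
Wall sequence: LTRB

1. t=1/2 → L at (0,13/2); v=(2,3)
2. t=3/2 → T at (3,11); v=(2,-3)
3. t=3/2 → R at (6,13/2); v=(-2,-3)
4. t=13/6 → B at (5/3,0); v=(-2,3)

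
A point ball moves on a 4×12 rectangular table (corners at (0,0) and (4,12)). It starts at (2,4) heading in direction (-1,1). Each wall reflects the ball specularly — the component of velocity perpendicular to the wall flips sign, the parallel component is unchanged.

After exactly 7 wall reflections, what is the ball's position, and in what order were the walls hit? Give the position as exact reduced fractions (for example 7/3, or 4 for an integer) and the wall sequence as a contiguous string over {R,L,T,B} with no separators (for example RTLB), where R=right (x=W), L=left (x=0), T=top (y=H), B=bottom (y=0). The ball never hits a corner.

Final position: (2,0)
Wall sequence: LRTLRLB

1. t=2 → L at (0,6); v=(1,1)
2. t=4 → R at (4,10); v=(-1,1)
3. t=2 → T at (2,12); v=(-1,-1)
4. t=2 → L at (0,10); v=(1,-1)
5. t=4 → R at (4,6); v=(-1,-1)
6. t=4 → L at (0,2); v=(1,-1)
7. t=2 → B at (2,0); v=(1,1)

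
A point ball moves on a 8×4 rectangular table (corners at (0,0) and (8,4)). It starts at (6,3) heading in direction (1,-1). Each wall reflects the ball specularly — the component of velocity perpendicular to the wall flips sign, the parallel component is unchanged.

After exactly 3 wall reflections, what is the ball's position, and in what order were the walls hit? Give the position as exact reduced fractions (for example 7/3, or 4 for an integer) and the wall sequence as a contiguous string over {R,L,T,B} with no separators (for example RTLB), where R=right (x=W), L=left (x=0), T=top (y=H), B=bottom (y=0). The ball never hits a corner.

1. t=2 → R at (8,1); v=(-1,-1)
2. t=1 → B at (7,0); v=(-1,1)
3. t=4 → T at (3,4); v=(-1,-1)

Final position: (3,4)
Wall sequence: RBT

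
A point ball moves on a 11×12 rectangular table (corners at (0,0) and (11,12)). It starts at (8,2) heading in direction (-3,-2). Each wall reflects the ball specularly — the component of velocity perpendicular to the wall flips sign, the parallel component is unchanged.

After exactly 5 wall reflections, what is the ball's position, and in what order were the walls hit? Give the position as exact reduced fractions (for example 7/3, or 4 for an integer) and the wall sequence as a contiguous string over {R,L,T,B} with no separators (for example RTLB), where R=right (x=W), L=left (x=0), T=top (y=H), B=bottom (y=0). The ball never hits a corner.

Final position: (0,6)
Wall sequence: BLRTL

1. t=1 → B at (5,0); v=(-3,2)
2. t=5/3 → L at (0,10/3); v=(3,2)
3. t=11/3 → R at (11,32/3); v=(-3,2)
4. t=2/3 → T at (9,12); v=(-3,-2)
5. t=3 → L at (0,6); v=(3,-2)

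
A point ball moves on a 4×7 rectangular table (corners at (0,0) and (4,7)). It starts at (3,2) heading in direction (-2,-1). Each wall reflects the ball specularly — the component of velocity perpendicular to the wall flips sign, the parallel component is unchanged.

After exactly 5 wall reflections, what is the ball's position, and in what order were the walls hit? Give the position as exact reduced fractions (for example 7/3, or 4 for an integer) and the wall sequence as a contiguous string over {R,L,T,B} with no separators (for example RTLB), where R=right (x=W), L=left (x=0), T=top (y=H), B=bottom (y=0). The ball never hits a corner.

Final position: (4,11/2)
Wall sequence: LBRLR

1. t=3/2 → L at (0,1/2); v=(2,-1)
2. t=1/2 → B at (1,0); v=(2,1)
3. t=3/2 → R at (4,3/2); v=(-2,1)
4. t=2 → L at (0,7/2); v=(2,1)
5. t=2 → R at (4,11/2); v=(-2,1)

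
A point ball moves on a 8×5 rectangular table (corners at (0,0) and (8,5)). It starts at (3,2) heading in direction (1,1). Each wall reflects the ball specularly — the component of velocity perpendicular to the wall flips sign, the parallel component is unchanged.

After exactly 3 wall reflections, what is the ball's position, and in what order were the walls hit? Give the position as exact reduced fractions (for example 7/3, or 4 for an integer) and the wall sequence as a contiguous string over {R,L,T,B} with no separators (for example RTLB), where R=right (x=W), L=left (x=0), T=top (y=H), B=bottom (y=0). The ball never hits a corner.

1. t=3 → T at (6,5); v=(1,-1)
2. t=2 → R at (8,3); v=(-1,-1)
3. t=3 → B at (5,0); v=(-1,1)

Final position: (5,0)
Wall sequence: TRB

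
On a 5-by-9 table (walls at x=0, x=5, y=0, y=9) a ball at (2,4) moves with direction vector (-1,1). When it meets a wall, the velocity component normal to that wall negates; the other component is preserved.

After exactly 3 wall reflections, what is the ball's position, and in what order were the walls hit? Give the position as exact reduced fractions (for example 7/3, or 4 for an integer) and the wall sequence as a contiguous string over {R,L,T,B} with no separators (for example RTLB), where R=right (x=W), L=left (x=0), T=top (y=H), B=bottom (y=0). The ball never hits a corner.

1. t=2 → L at (0,6); v=(1,1)
2. t=3 → T at (3,9); v=(1,-1)
3. t=2 → R at (5,7); v=(-1,-1)

Final position: (5,7)
Wall sequence: LTR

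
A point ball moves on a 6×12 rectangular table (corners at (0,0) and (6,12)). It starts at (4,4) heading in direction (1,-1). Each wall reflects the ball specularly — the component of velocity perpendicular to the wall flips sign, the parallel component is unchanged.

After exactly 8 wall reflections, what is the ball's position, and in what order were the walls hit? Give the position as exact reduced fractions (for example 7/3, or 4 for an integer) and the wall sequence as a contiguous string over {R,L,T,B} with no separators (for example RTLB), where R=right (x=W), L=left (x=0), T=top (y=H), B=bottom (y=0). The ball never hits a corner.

1. t=2 → R at (6,2); v=(-1,-1)
2. t=2 → B at (4,0); v=(-1,1)
3. t=4 → L at (0,4); v=(1,1)
4. t=6 → R at (6,10); v=(-1,1)
5. t=2 → T at (4,12); v=(-1,-1)
6. t=4 → L at (0,8); v=(1,-1)
7. t=6 → R at (6,2); v=(-1,-1)
8. t=2 → B at (4,0); v=(-1,1)

Final position: (4,0)
Wall sequence: RBLRTLRB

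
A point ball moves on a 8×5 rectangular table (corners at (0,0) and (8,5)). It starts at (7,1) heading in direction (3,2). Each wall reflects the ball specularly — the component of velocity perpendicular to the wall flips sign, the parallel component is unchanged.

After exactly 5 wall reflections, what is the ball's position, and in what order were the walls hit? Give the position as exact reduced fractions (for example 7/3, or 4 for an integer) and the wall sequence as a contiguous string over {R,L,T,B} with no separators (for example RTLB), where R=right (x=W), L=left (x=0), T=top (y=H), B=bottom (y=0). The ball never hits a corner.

1. t=1/3 → R at (8,5/3); v=(-3,2)
2. t=5/3 → T at (3,5); v=(-3,-2)
3. t=1 → L at (0,3); v=(3,-2)
4. t=3/2 → B at (9/2,0); v=(3,2)
5. t=7/6 → R at (8,7/3); v=(-3,2)

Final position: (8,7/3)
Wall sequence: RTLBR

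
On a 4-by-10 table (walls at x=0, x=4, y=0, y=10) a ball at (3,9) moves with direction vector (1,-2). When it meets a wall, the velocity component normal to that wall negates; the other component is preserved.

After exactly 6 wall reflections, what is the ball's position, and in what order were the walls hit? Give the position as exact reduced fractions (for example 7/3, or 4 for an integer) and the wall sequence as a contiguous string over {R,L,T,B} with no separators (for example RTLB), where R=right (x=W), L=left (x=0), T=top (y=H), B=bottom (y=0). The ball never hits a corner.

Final position: (0,3)
Wall sequence: RBLRTL

1. t=1 → R at (4,7); v=(-1,-2)
2. t=7/2 → B at (1/2,0); v=(-1,2)
3. t=1/2 → L at (0,1); v=(1,2)
4. t=4 → R at (4,9); v=(-1,2)
5. t=1/2 → T at (7/2,10); v=(-1,-2)
6. t=7/2 → L at (0,3); v=(1,-2)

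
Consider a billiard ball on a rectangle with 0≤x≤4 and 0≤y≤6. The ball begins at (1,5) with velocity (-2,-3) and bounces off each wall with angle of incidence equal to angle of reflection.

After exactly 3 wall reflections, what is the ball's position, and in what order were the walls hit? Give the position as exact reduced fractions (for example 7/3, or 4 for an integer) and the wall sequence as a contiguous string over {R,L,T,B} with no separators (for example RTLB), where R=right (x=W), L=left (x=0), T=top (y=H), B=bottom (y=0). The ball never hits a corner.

Final position: (4,5/2)
Wall sequence: LBR

1. t=1/2 → L at (0,7/2); v=(2,-3)
2. t=7/6 → B at (7/3,0); v=(2,3)
3. t=5/6 → R at (4,5/2); v=(-2,3)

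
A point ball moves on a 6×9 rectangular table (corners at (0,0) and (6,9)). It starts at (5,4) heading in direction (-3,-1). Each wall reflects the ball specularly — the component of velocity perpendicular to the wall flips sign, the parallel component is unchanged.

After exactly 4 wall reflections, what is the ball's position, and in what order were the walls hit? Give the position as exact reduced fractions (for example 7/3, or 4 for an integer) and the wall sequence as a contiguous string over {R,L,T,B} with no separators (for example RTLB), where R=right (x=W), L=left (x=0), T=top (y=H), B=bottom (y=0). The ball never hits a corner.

1. t=5/3 → L at (0,7/3); v=(3,-1)
2. t=2 → R at (6,1/3); v=(-3,-1)
3. t=1/3 → B at (5,0); v=(-3,1)
4. t=5/3 → L at (0,5/3); v=(3,1)

Final position: (0,5/3)
Wall sequence: LRBL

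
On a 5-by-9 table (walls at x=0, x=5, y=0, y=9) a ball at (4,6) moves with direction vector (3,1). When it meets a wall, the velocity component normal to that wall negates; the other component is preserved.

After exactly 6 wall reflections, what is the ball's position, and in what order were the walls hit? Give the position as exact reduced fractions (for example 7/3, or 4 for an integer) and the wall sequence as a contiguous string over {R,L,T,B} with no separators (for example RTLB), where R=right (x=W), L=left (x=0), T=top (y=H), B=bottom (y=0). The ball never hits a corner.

Final position: (5,5)
Wall sequence: RLTRLR

1. t=1/3 → R at (5,19/3); v=(-3,1)
2. t=5/3 → L at (0,8); v=(3,1)
3. t=1 → T at (3,9); v=(3,-1)
4. t=2/3 → R at (5,25/3); v=(-3,-1)
5. t=5/3 → L at (0,20/3); v=(3,-1)
6. t=5/3 → R at (5,5); v=(-3,-1)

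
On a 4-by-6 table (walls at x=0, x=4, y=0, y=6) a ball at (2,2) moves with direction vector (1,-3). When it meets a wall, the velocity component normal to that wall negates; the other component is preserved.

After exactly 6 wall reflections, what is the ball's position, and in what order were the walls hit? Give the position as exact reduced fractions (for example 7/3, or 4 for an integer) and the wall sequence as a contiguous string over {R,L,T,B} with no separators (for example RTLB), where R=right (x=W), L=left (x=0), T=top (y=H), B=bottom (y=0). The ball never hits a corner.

1. t=2/3 → B at (8/3,0); v=(1,3)
2. t=4/3 → R at (4,4); v=(-1,3)
3. t=2/3 → T at (10/3,6); v=(-1,-3)
4. t=2 → B at (4/3,0); v=(-1,3)
5. t=4/3 → L at (0,4); v=(1,3)
6. t=2/3 → T at (2/3,6); v=(1,-3)

Final position: (2/3,6)
Wall sequence: BRTBLT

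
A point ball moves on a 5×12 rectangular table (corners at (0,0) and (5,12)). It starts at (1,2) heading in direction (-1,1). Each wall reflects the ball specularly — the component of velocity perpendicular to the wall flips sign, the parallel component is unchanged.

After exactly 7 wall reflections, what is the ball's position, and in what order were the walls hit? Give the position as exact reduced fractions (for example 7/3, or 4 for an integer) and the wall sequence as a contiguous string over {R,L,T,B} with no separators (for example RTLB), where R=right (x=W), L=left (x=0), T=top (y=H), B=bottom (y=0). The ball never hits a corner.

1. t=1 → L at (0,3); v=(1,1)
2. t=5 → R at (5,8); v=(-1,1)
3. t=4 → T at (1,12); v=(-1,-1)
4. t=1 → L at (0,11); v=(1,-1)
5. t=5 → R at (5,6); v=(-1,-1)
6. t=5 → L at (0,1); v=(1,-1)
7. t=1 → B at (1,0); v=(1,1)

Final position: (1,0)
Wall sequence: LRTLRLB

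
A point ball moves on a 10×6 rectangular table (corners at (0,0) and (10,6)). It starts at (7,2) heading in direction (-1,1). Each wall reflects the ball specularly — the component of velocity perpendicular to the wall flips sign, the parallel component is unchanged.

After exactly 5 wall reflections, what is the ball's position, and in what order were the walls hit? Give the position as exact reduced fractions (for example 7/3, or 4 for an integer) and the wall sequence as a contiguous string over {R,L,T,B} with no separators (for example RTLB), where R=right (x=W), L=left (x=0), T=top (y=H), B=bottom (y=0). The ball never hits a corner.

Final position: (10,5)
Wall sequence: TLBTR

1. t=4 → T at (3,6); v=(-1,-1)
2. t=3 → L at (0,3); v=(1,-1)
3. t=3 → B at (3,0); v=(1,1)
4. t=6 → T at (9,6); v=(1,-1)
5. t=1 → R at (10,5); v=(-1,-1)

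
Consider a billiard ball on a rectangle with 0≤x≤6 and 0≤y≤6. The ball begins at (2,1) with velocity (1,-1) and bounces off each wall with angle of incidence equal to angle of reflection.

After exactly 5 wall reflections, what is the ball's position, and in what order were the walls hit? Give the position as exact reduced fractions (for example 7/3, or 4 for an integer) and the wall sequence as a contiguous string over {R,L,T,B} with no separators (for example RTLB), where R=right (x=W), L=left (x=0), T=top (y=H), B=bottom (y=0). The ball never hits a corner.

Final position: (3,0)
Wall sequence: BRTLB

1. t=1 → B at (3,0); v=(1,1)
2. t=3 → R at (6,3); v=(-1,1)
3. t=3 → T at (3,6); v=(-1,-1)
4. t=3 → L at (0,3); v=(1,-1)
5. t=3 → B at (3,0); v=(1,1)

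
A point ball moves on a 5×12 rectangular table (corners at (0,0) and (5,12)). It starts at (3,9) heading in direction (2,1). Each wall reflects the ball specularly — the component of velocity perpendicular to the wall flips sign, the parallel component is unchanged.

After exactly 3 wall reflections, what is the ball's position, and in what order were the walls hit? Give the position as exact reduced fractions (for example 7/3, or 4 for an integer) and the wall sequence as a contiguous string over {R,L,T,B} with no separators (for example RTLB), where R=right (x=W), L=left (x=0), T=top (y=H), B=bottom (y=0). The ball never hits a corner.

Final position: (0,23/2)
Wall sequence: RTL

1. t=1 → R at (5,10); v=(-2,1)
2. t=2 → T at (1,12); v=(-2,-1)
3. t=1/2 → L at (0,23/2); v=(2,-1)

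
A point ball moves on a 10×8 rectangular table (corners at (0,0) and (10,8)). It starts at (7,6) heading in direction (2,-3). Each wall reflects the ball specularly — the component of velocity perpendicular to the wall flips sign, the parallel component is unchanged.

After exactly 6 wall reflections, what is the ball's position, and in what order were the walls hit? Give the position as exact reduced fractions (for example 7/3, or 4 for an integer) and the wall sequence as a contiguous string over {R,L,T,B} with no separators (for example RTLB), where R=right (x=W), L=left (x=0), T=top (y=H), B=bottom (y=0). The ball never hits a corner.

1. t=3/2 → R at (10,3/2); v=(-2,-3)
2. t=1/2 → B at (9,0); v=(-2,3)
3. t=8/3 → T at (11/3,8); v=(-2,-3)
4. t=11/6 → L at (0,5/2); v=(2,-3)
5. t=5/6 → B at (5/3,0); v=(2,3)
6. t=8/3 → T at (7,8); v=(2,-3)

Final position: (7,8)
Wall sequence: RBTLBT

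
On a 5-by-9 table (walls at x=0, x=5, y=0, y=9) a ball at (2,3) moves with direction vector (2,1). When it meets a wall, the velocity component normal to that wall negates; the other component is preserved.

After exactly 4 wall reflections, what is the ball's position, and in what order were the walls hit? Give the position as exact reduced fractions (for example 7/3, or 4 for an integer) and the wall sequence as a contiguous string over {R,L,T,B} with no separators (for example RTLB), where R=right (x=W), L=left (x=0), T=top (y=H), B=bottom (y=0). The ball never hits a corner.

Final position: (5,17/2)
Wall sequence: RLTR

1. t=3/2 → R at (5,9/2); v=(-2,1)
2. t=5/2 → L at (0,7); v=(2,1)
3. t=2 → T at (4,9); v=(2,-1)
4. t=1/2 → R at (5,17/2); v=(-2,-1)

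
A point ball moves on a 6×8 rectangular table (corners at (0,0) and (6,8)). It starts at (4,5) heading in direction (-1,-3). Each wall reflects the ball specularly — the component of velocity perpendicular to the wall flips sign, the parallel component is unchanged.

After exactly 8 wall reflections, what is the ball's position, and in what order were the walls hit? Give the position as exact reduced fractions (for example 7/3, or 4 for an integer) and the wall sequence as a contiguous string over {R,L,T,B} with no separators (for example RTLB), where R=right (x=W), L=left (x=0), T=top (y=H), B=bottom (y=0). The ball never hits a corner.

1. t=5/3 → B at (7/3,0); v=(-1,3)
2. t=7/3 → L at (0,7); v=(1,3)
3. t=1/3 → T at (1/3,8); v=(1,-3)
4. t=8/3 → B at (3,0); v=(1,3)
5. t=8/3 → T at (17/3,8); v=(1,-3)
6. t=1/3 → R at (6,7); v=(-1,-3)
7. t=7/3 → B at (11/3,0); v=(-1,3)
8. t=8/3 → T at (1,8); v=(-1,-3)

Final position: (1,8)
Wall sequence: BLTBTRBT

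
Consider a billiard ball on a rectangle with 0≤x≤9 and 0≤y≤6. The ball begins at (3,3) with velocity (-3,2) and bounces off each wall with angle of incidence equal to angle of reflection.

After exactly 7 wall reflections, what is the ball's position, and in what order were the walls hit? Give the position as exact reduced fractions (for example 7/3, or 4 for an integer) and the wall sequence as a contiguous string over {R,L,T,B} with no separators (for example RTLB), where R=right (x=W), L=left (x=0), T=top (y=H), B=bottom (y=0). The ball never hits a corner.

1. t=1 → L at (0,5); v=(3,2)
2. t=1/2 → T at (3/2,6); v=(3,-2)
3. t=5/2 → R at (9,1); v=(-3,-2)
4. t=1/2 → B at (15/2,0); v=(-3,2)
5. t=5/2 → L at (0,5); v=(3,2)
6. t=1/2 → T at (3/2,6); v=(3,-2)
7. t=5/2 → R at (9,1); v=(-3,-2)

Final position: (9,1)
Wall sequence: LTRBLTR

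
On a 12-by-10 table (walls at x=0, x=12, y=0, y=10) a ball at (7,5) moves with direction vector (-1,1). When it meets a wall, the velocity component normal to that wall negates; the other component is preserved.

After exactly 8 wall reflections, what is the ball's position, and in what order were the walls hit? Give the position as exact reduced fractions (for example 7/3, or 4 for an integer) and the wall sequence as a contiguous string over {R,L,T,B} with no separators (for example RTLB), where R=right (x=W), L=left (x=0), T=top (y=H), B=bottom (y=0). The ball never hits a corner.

1. t=5 → T at (2,10); v=(-1,-1)
2. t=2 → L at (0,8); v=(1,-1)
3. t=8 → B at (8,0); v=(1,1)
4. t=4 → R at (12,4); v=(-1,1)
5. t=6 → T at (6,10); v=(-1,-1)
6. t=6 → L at (0,4); v=(1,-1)
7. t=4 → B at (4,0); v=(1,1)
8. t=8 → R at (12,8); v=(-1,1)

Final position: (12,8)
Wall sequence: TLBRTLBR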